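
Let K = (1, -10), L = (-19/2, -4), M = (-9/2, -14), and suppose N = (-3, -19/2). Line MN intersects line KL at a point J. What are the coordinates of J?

(-5/2, -8)

Barycentric coordinates of N with respect to KLM: (1/2, 1/4, 1/4).
On side KL the M-coordinate is zero; dropping N's M-weight 1/4 and renormalizing the remaining 1/2 : 1/4 gives weights 2/3, 1/3 on K, L.
J = (2/3)·(1, -10) + (1/3)·(-19/2, -4) = (-5/2, -8).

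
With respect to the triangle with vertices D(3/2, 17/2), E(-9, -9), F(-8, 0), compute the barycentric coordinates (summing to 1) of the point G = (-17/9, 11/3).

(2/3, 2/9, 1/9)

Signed area of the reference triangle: [DEF] = ½·((3/2)·(-9−0) + (-9)·(0−(17/2)) + (-8)·(17/2−(-9))) = ½·(-27/2 + 153/2 − 140) = -77/2.
[GEF] = ½·((-17/9)·(-9−0) + (-9)·(0−(11/3)) + (-8)·(11/3−(-9))) = ½·(17 + 33 − 304/3) = -77/3, so the D-coordinate is (-77/3)/(-77/2) = 2/3.
[DGF] = ½·((3/2)·(11/3−0) + (-17/9)·(0−(17/2)) + (-8)·(17/2−(11/3))) = ½·(11/2 + 289/18 − 116/3) = -77/9, so the E-coordinate is 2/9.
[DEG] = ½·((3/2)·(-9−(11/3)) + (-9)·(11/3−(17/2)) + (-17/9)·(17/2−(-9))) = ½·(-19 + 87/2 − 595/18) = -77/18, so the F-coordinate is 1/9.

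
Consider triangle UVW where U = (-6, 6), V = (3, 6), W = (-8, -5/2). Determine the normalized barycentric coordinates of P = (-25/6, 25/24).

Signed area of the reference triangle: [UVW] = ½·((-6)·(6−(-5/2)) + 3·(-5/2−6) + (-8)·(6−6)) = ½·(-51 − 51/2 + 0) = -153/4.
[PVW] = ½·((-25/6)·(6−(-5/2)) + 3·(-5/2−(25/24)) + (-8)·(25/24−6)) = ½·(-425/12 − 85/8 + 119/3) = -51/16, so the U-coordinate is (-51/16)/(-153/4) = 1/12.
[UPW] = ½·((-6)·(25/24−(-5/2)) + (-25/6)·(-5/2−6) + (-8)·(6−(25/24))) = ½·(-85/4 + 425/12 − 119/3) = -51/4, so the V-coordinate is 1/3.
[UVP] = ½·((-6)·(6−(25/24)) + 3·(25/24−6) + (-25/6)·(6−6)) = ½·(-119/4 − 119/8 + 0) = -357/16, so the W-coordinate is 7/12.

(1/12, 1/3, 7/12)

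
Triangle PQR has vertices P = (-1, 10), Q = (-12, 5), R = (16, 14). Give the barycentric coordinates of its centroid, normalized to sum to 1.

(1/3, 1/3, 1/3)

The centroid is the average of the vertices, so each weight is 1/3.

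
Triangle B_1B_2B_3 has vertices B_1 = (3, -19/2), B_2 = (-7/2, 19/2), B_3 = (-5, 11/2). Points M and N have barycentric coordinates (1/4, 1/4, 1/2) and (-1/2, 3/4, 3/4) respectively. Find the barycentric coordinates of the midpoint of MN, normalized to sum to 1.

(-1/8, 1/2, 5/8)

Since both coordinate triples sum to 1, the midpoint's barycentrics are the componentwise average.
(1/4+-1/2)/2 = -1/8; similarly 1/2 and 5/8.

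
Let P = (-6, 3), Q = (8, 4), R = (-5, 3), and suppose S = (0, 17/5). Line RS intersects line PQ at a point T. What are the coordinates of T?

(10/3, 11/3)

Barycentric coordinates of S with respect to PQR: (1/5, 2/5, 2/5).
On side PQ the R-coordinate is zero; dropping S's R-weight 2/5 and renormalizing the remaining 1/5 : 2/5 gives weights 1/3, 2/3 on P, Q.
T = (1/3)·(-6, 3) + (2/3)·(8, 4) = (10/3, 11/3).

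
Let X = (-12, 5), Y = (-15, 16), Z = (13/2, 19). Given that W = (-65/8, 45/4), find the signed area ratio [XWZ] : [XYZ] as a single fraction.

[XYZ] = ½·((-12)·(16−19) + (-15)·(19−5) + (13/2)·(5−16)) = ½·(36 − 210 − 143/2) = -491/4.
[XWZ] = ½·((-12)·(45/4−19) + (-65/8)·(19−5) + (13/2)·(5−(45/4))) = ½·(93 − 455/4 − 325/8) = -491/16, so the ratio is (-491/16)/(-491/4) = 1/4.

1/4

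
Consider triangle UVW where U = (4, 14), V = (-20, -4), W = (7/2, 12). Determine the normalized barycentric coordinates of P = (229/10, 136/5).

Signed area of the reference triangle: [UVW] = ½·(4·(-4−12) + (-20)·(12−14) + (7/2)·(14−(-4))) = ½·(-64 + 40 + 63) = 39/2.
[PVW] = ½·((229/10)·(-4−12) + (-20)·(12−(136/5)) + (7/2)·(136/5−(-4))) = ½·(-1832/5 + 304 + 546/5) = 117/5, so the U-coordinate is (117/5)/(39/2) = 6/5.
[UPW] = ½·(4·(136/5−12) + (229/10)·(12−14) + (7/2)·(14−(136/5))) = ½·(304/5 − 229/5 − 231/5) = -78/5, so the V-coordinate is -4/5.
[UVP] = ½·(4·(-4−(136/5)) + (-20)·(136/5−14) + (229/10)·(14−(-4))) = ½·(-624/5 − 264 + 2061/5) = 117/10, so the W-coordinate is 3/5.
Check: 6/5 − 4/5 + 3/5 = 1.

(6/5, -4/5, 3/5)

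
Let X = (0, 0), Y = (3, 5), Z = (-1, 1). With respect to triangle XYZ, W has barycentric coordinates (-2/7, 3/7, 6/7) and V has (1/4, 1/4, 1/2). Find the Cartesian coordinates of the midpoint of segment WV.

(19/56, 19/8)

Barycentric coordinates of the midpoint are the average: (-1/56, 19/56, 19/28).
Converting: (-1/56)·X + (19/56)·Y + (19/28)·Z = (19/56, 19/8).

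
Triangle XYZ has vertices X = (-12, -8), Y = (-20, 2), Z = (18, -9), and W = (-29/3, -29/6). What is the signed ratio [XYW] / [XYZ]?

[XYZ] = ½·((-12)·(2−(-9)) + (-20)·(-9−(-8)) + 18·(-8−2)) = ½·(-132 + 20 − 180) = -146.
[XYW] = ½·((-12)·(2−(-29/6)) + (-20)·(-29/6−(-8)) + (-29/3)·(-8−2)) = ½·(-82 − 190/3 + 290/3) = -73/3, so the ratio is (-73/3)/(-146) = 1/6.

1/6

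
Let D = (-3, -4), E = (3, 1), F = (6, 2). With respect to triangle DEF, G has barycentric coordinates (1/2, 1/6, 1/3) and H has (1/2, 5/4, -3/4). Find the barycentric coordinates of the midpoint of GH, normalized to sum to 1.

Since both coordinate triples sum to 1, the midpoint's barycentrics are the componentwise average.
(1/2+1/2)/2 = 1/2; similarly 17/24 and -5/24.

(1/2, 17/24, -5/24)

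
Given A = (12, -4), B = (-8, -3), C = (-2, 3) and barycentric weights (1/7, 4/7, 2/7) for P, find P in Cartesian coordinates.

(-24/7, -10/7)

P = (1/7)·A + (4/7)·B + (2/7)·C.
x-coordinate: (1/7)·12 + (4/7)·(-8) + (2/7)·(-2) = -24/7.
y-coordinate: (1/7)·(-4) + (4/7)·(-3) + (2/7)·3 = -10/7.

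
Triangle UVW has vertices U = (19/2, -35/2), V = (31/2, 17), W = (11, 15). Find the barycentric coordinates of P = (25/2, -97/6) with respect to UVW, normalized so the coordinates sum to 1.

Signed area of the reference triangle: [UVW] = ½·((19/2)·(17−15) + (31/2)·(15−(-35/2)) + 11·(-35/2−17)) = ½·(19 + 2015/4 − 759/2) = 573/8.
[PVW] = ½·((25/2)·(17−15) + (31/2)·(15−(-97/6)) + 11·(-97/6−17)) = ½·(25 + 5797/12 − 2189/6) = 573/8, so the U-coordinate is (573/8)/(573/8) = 1.
[UPW] = ½·((19/2)·(-97/6−15) + (25/2)·(15−(-35/2)) + 11·(-35/2−(-97/6))) = ½·(-3553/12 + 1625/4 − 44/3) = 191/4, so the V-coordinate is 2/3.
[UVP] = ½·((19/2)·(17−(-97/6)) + (31/2)·(-97/6−(-35/2)) + (25/2)·(-35/2−17)) = ½·(3781/12 + 62/3 − 1725/4) = -191/4, so the W-coordinate is -2/3.
Check: 1 + 2/3 − 2/3 = 1.

(1, 2/3, -2/3)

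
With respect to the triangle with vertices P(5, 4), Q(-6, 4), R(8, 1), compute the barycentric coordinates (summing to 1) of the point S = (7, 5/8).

Signed area of the reference triangle: [PQR] = ½·(5·(4−1) + (-6)·(1−4) + 8·(4−4)) = ½·(15 + 18 + 0) = 33/2.
[SQR] = ½·(7·(4−1) + (-6)·(1−(5/8)) + 8·(5/8−4)) = ½·(21 − 9/4 − 27) = -33/8, so the P-coordinate is (-33/8)/(33/2) = -1/4.
[PSR] = ½·(5·(5/8−1) + 7·(1−4) + 8·(4−(5/8))) = ½·(-15/8 − 21 + 27) = 33/16, so the Q-coordinate is 1/8.
[PQS] = ½·(5·(4−(5/8)) + (-6)·(5/8−4) + 7·(4−4)) = ½·(135/8 + 81/4 + 0) = 297/16, so the R-coordinate is 9/8.
Check: -1/4 + 1/8 + 9/8 = 1.

(-1/4, 1/8, 9/8)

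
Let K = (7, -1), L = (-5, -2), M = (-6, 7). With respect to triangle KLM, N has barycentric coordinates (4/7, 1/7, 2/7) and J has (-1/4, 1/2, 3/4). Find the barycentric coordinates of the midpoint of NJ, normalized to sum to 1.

(9/56, 9/28, 29/56)

Since both coordinate triples sum to 1, the midpoint's barycentrics are the componentwise average.
(4/7+-1/4)/2 = 9/56; similarly 9/28 and 29/56.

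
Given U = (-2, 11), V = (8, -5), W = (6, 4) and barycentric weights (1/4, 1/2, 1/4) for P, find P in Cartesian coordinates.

(5, 5/4)

P = (1/4)·U + (1/2)·V + (1/4)·W.
x-coordinate: (1/4)·(-2) + (1/2)·8 + (1/4)·6 = 5.
y-coordinate: (1/4)·11 + (1/2)·(-5) + (1/4)·4 = 5/4.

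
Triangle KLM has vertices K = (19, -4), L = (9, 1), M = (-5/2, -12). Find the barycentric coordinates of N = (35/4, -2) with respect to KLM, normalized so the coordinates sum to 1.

(1/6, 2/3, 1/6)

Signed area of the reference triangle: [KLM] = ½·(19·(1−(-12)) + 9·(-12−(-4)) + (-5/2)·(-4−1)) = ½·(247 − 72 + 25/2) = 375/4.
[NLM] = ½·((35/4)·(1−(-12)) + 9·(-12−(-2)) + (-5/2)·(-2−1)) = ½·(455/4 − 90 + 15/2) = 125/8, so the K-coordinate is (125/8)/(375/4) = 1/6.
[KNM] = ½·(19·(-2−(-12)) + (35/4)·(-12−(-4)) + (-5/2)·(-4−(-2))) = ½·(190 − 70 + 5) = 125/2, so the L-coordinate is 2/3.
[KLN] = ½·(19·(1−(-2)) + 9·(-2−(-4)) + (35/4)·(-4−1)) = ½·(57 + 18 − 175/4) = 125/8, so the M-coordinate is 1/6.
Check: 1/6 + 2/3 + 1/6 = 1.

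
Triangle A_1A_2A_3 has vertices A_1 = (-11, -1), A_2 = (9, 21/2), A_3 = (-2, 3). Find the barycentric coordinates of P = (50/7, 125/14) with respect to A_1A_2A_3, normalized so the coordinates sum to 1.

(-1/7, 5/7, 3/7)

Signed area of the reference triangle: [A_1A_2A_3] = ½·((-11)·(21/2−3) + 9·(3−(-1)) + (-2)·(-1−(21/2))) = ½·(-165/2 + 36 + 23) = -47/4.
[PA_2A_3] = ½·((50/7)·(21/2−3) + 9·(3−(125/14)) + (-2)·(125/14−(21/2))) = ½·(375/7 − 747/14 + 22/7) = 47/28, so the A_1-coordinate is (47/28)/(-47/4) = -1/7.
[A_1PA_3] = ½·((-11)·(125/14−3) + (50/7)·(3−(-1)) + (-2)·(-1−(125/14))) = ½·(-913/14 + 200/7 + 139/7) = -235/28, so the A_2-coordinate is 5/7.
[A_1A_2P] = ½·((-11)·(21/2−(125/14)) + 9·(125/14−(-1)) + (50/7)·(-1−(21/2))) = ½·(-121/7 + 1251/14 − 575/7) = -141/28, so the A_3-coordinate is 3/7.
Check: -1/7 + 5/7 + 3/7 = 1.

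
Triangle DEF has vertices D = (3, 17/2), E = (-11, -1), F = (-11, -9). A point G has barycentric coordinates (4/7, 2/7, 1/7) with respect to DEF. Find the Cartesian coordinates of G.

(-3, 23/7)

G = (4/7)·D + (2/7)·E + (1/7)·F.
x-coordinate: (4/7)·3 + (2/7)·(-11) + (1/7)·(-11) = -3.
y-coordinate: (4/7)·(17/2) + (2/7)·(-1) + (1/7)·(-9) = 23/7.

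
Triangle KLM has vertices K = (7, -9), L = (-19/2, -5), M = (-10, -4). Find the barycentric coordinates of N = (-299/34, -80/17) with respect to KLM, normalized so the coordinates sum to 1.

Signed area of the reference triangle: [KLM] = ½·(7·(-5−(-4)) + (-19/2)·(-4−(-9)) + (-10)·(-9−(-5))) = ½·(-7 − 95/2 + 40) = -29/4.
[NLM] = ½·((-299/34)·(-5−(-4)) + (-19/2)·(-4−(-80/17)) + (-10)·(-80/17−(-5))) = ½·(299/34 − 114/17 − 50/17) = -29/68, so the K-coordinate is (-29/68)/(-29/4) = 1/17.
[KNM] = ½·(7·(-80/17−(-4)) + (-299/34)·(-4−(-9)) + (-10)·(-9−(-80/17))) = ½·(-84/17 − 1495/34 + 730/17) = -203/68, so the L-coordinate is 7/17.
[KLN] = ½·(7·(-5−(-80/17)) + (-19/2)·(-80/17−(-9)) + (-299/34)·(-9−(-5))) = ½·(-35/17 − 1387/34 + 598/17) = -261/68, so the M-coordinate is 9/17.

(1/17, 7/17, 9/17)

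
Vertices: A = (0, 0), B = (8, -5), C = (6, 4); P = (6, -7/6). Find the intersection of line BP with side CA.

Barycentric coordinates of P with respect to ABC: (1/6, 1/2, 1/3).
On side CA the B-coordinate is zero; dropping P's B-weight 1/2 and renormalizing the remaining 1/3 : 1/6 gives weights 2/3, 1/3 on C, A.
Q = (2/3)·(6, 4) + (1/3)·(0, 0) = (4, 8/3).

(4, 8/3)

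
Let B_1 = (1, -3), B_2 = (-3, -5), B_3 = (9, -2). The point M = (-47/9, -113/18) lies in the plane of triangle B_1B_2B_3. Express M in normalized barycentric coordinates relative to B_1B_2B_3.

(-13/18, 5/3, 1/18)

Signed area of the reference triangle: [B_1B_2B_3] = ½·(1·(-5−(-2)) + (-3)·(-2−(-3)) + 9·(-3−(-5))) = ½·(-3 − 3 + 18) = 6.
[MB_2B_3] = ½·((-47/9)·(-5−(-2)) + (-3)·(-2−(-113/18)) + 9·(-113/18−(-5))) = ½·(47/3 − 77/6 − 23/2) = -13/3, so the B_1-coordinate is (-13/3)/6 = -13/18.
[B_1MB_3] = ½·(1·(-113/18−(-2)) + (-47/9)·(-2−(-3)) + 9·(-3−(-113/18))) = ½·(-77/18 − 47/9 + 59/2) = 10, so the B_2-coordinate is 5/3.
[B_1B_2M] = ½·(1·(-5−(-113/18)) + (-3)·(-113/18−(-3)) + (-47/9)·(-3−(-5))) = ½·(23/18 + 59/6 − 94/9) = 1/3, so the B_3-coordinate is 1/18.
Check: -13/18 + 5/3 + 1/18 = 1.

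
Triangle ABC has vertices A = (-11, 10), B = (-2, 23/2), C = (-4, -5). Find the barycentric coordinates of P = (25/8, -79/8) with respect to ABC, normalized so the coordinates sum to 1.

Signed area of the reference triangle: [ABC] = ½·((-11)·(23/2−(-5)) + (-2)·(-5−10) + (-4)·(10−(23/2))) = ½·(-363/2 + 30 + 6) = -291/4.
[PBC] = ½·((25/8)·(23/2−(-5)) + (-2)·(-5−(-79/8)) + (-4)·(-79/8−(23/2))) = ½·(825/16 − 39/4 + 171/2) = 2037/32, so the A-coordinate is (2037/32)/(-291/4) = -7/8.
[APC] = ½·((-11)·(-79/8−(-5)) + (25/8)·(-5−10) + (-4)·(10−(-79/8))) = ½·(429/8 − 375/8 − 159/2) = -291/8, so the B-coordinate is 1/2.
[ABP] = ½·((-11)·(23/2−(-79/8)) + (-2)·(-79/8−10) + (25/8)·(10−(23/2))) = ½·(-1881/8 + 159/4 − 75/16) = -3201/32, so the C-coordinate is 11/8.

(-7/8, 1/2, 11/8)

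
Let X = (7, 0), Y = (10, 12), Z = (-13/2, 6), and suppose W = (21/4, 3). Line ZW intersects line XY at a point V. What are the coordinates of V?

Barycentric coordinates of W with respect to XYZ: (2/3, 1/6, 1/6).
On side XY the Z-coordinate is zero; dropping W's Z-weight 1/6 and renormalizing the remaining 2/3 : 1/6 gives weights 4/5, 1/5 on X, Y.
V = (4/5)·(7, 0) + (1/5)·(10, 12) = (38/5, 12/5).

(38/5, 12/5)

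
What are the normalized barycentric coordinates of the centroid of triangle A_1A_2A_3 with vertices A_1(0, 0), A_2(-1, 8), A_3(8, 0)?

(1/3, 1/3, 1/3)

The centroid is the average of the vertices, so each weight is 1/3.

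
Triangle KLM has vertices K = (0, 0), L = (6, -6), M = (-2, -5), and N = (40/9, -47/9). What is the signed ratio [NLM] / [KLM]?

1/9

[KLM] = ½·(0·(-6−(-5)) + 6·(-5−0) + (-2)·(0−(-6))) = ½·(0 − 30 − 12) = -21.
[NLM] = ½·((40/9)·(-6−(-5)) + 6·(-5−(-47/9)) + (-2)·(-47/9−(-6))) = ½·(-40/9 + 4/3 − 14/9) = -7/3, so the ratio is (-7/3)/(-21) = 1/9.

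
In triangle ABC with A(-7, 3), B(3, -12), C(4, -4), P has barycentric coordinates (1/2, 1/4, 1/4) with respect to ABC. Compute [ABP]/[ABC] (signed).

The signed ratio [ABP]/[ABC] equals the barycentric coordinate of P at vertex C, which is 1/4.

1/4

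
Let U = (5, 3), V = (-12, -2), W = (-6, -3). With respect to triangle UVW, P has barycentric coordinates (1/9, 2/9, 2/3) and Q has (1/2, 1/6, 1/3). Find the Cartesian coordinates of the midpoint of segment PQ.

(-137/36, -35/36)

Barycentric coordinates of the midpoint are the average: (11/36, 7/36, 1/2).
Converting: (11/36)·U + (7/36)·V + (1/2)·W = (-137/36, -35/36).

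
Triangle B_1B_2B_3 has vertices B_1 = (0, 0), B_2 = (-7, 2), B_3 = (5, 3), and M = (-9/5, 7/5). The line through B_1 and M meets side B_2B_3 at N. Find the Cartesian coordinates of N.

(-3, 7/3)

Barycentric coordinates of M with respect to B_1B_2B_3: (2/5, 2/5, 1/5).
On side B_2B_3 the B_1-coordinate is zero; dropping M's B_1-weight 2/5 and renormalizing the remaining 2/5 : 1/5 gives weights 2/3, 1/3 on B_2, B_3.
N = (2/3)·(-7, 2) + (1/3)·(5, 3) = (-3, 7/3).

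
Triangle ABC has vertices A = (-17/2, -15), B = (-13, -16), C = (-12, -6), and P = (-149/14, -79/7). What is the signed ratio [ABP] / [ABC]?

3/7

[ABC] = ½·((-17/2)·(-16−(-6)) + (-13)·(-6−(-15)) + (-12)·(-15−(-16))) = ½·(85 − 117 − 12) = -22.
[ABP] = ½·((-17/2)·(-16−(-79/7)) + (-13)·(-79/7−(-15)) + (-149/14)·(-15−(-16))) = ½·(561/14 − 338/7 − 149/14) = -66/7, so the ratio is (-66/7)/(-22) = 3/7.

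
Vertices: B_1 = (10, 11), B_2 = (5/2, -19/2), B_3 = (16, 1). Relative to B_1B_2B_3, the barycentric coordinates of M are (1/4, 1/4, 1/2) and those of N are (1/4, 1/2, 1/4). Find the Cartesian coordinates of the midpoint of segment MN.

(151/16, -7/16)

Barycentric coordinates of the midpoint are the average: (1/4, 3/8, 3/8).
Converting: (1/4)·B_1 + (3/8)·B_2 + (3/8)·B_3 = (151/16, -7/16).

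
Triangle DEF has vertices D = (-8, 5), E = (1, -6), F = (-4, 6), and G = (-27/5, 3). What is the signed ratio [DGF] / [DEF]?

1/5

[DEF] = ½·((-8)·(-6−6) + 1·(6−5) + (-4)·(5−(-6))) = ½·(96 + 1 − 44) = 53/2.
[DGF] = ½·((-8)·(3−6) + (-27/5)·(6−5) + (-4)·(5−3)) = ½·(24 − 27/5 − 8) = 53/10, so the ratio is (53/10)/(53/2) = 1/5.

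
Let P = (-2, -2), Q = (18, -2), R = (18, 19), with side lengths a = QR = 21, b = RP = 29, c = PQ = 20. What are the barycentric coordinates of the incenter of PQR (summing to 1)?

The incenter has barycentric coordinates proportional to the opposite side lengths: (21 : 29 : 20).
Normalizing by 21+29+20 = 70 gives (3/10, 29/70, 2/7).

(3/10, 29/70, 2/7)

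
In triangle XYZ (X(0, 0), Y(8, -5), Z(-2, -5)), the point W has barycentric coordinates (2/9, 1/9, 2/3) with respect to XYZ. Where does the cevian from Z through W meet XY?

(8/3, -5/3)

Line ZW meets XY where the Z-coordinate vanishes; zeroing W's Z-weight and renormalizing leaves X, Y-weights 2/9 : 1/9 → (2/3, 1/3).
So V = (2/3)·X + (1/3)·Y = (8/3, -5/3).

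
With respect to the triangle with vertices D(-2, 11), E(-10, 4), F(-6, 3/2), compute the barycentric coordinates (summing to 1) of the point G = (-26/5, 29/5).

(2/5, 1/5, 2/5)

Signed area of the reference triangle: [DEF] = ½·((-2)·(4−(3/2)) + (-10)·(3/2−11) + (-6)·(11−4)) = ½·(-5 + 95 − 42) = 24.
[GEF] = ½·((-26/5)·(4−(3/2)) + (-10)·(3/2−(29/5)) + (-6)·(29/5−4)) = ½·(-13 + 43 − 54/5) = 48/5, so the D-coordinate is (48/5)/24 = 2/5.
[DGF] = ½·((-2)·(29/5−(3/2)) + (-26/5)·(3/2−11) + (-6)·(11−(29/5))) = ½·(-43/5 + 247/5 − 156/5) = 24/5, so the E-coordinate is 1/5.
[DEG] = ½·((-2)·(4−(29/5)) + (-10)·(29/5−11) + (-26/5)·(11−4)) = ½·(18/5 + 52 − 182/5) = 48/5, so the F-coordinate is 2/5.
Check: 2/5 + 1/5 + 2/5 = 1.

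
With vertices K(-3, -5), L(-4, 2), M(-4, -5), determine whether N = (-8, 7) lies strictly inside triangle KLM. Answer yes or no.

no

Barycentric coordinates of N: (-4, 12/7, 23/7).
The three coordinates are negative, positive, positive; a point is interior exactly when all three are positive.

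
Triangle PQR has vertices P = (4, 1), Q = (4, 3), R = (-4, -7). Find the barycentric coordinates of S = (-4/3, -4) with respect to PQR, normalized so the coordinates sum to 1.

(1/6, 1/6, 2/3)

Signed area of the reference triangle: [PQR] = ½·(4·(3−(-7)) + 4·(-7−1) + (-4)·(1−3)) = ½·(40 − 32 + 8) = 8.
[SQR] = ½·((-4/3)·(3−(-7)) + 4·(-7−(-4)) + (-4)·(-4−3)) = ½·(-40/3 − 12 + 28) = 4/3, so the P-coordinate is (4/3)/8 = 1/6.
[PSR] = ½·(4·(-4−(-7)) + (-4/3)·(-7−1) + (-4)·(1−(-4))) = ½·(12 + 32/3 − 20) = 4/3, so the Q-coordinate is 1/6.
[PQS] = ½·(4·(3−(-4)) + 4·(-4−1) + (-4/3)·(1−3)) = ½·(28 − 20 + 8/3) = 16/3, so the R-coordinate is 2/3.
Check: 1/6 + 1/6 + 2/3 = 1.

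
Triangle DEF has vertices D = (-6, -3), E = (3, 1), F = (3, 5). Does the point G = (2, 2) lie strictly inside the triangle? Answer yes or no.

Barycentric coordinates of G: (1/9, 19/36, 13/36).
The three coordinates are positive, positive, positive; a point is interior exactly when all three are positive.

yes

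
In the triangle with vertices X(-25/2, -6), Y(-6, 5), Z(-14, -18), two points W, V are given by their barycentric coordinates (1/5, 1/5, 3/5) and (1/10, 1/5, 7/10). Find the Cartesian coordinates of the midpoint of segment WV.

(-487/40, -58/5)

Barycentric coordinates of the midpoint are the average: (3/20, 1/5, 13/20).
Converting: (3/20)·X + (1/5)·Y + (13/20)·Z = (-487/40, -58/5).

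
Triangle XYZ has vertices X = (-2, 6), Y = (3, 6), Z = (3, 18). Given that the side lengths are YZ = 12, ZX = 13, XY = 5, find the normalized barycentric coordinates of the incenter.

The incenter has barycentric coordinates proportional to the opposite side lengths: (12 : 13 : 5).
Normalizing by 12+13+5 = 30 gives (2/5, 13/30, 1/6).

(2/5, 13/30, 1/6)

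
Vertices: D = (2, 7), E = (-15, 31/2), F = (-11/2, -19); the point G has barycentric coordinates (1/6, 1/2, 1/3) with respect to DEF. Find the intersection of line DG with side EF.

(-56/5, 17/10)

Line DG meets EF where the D-coordinate vanishes; zeroing G's D-weight and renormalizing leaves E, F-weights 1/2 : 1/3 → (3/5, 2/5).
So H = (3/5)·E + (2/5)·F = (-56/5, 17/10).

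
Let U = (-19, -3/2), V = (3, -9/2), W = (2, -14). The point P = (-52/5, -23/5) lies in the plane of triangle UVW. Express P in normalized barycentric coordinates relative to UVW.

Signed area of the reference triangle: [UVW] = ½·((-19)·(-9/2−(-14)) + 3·(-14−(-3/2)) + 2·(-3/2−(-9/2))) = ½·(-361/2 − 75/2 + 6) = -106.
[PVW] = ½·((-52/5)·(-9/2−(-14)) + 3·(-14−(-23/5)) + 2·(-23/5−(-9/2))) = ½·(-494/5 − 141/5 − 1/5) = -318/5, so the U-coordinate is (-318/5)/(-106) = 3/5.
[UPW] = ½·((-19)·(-23/5−(-14)) + (-52/5)·(-14−(-3/2)) + 2·(-3/2−(-23/5))) = ½·(-893/5 + 130 + 31/5) = -106/5, so the V-coordinate is 1/5.
[UVP] = ½·((-19)·(-9/2−(-23/5)) + 3·(-23/5−(-3/2)) + (-52/5)·(-3/2−(-9/2))) = ½·(-19/10 − 93/10 − 156/5) = -106/5, so the W-coordinate is 1/5.
Check: 3/5 + 1/5 + 1/5 = 1.

(3/5, 1/5, 1/5)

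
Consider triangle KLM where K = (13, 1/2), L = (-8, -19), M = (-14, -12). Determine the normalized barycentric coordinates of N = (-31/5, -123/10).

(1/5, 2/5, 2/5)

Signed area of the reference triangle: [KLM] = ½·(13·(-19−(-12)) + (-8)·(-12−(1/2)) + (-14)·(1/2−(-19))) = ½·(-91 + 100 − 273) = -132.
[NLM] = ½·((-31/5)·(-19−(-12)) + (-8)·(-12−(-123/10)) + (-14)·(-123/10−(-19))) = ½·(217/5 − 12/5 − 469/5) = -132/5, so the K-coordinate is (-132/5)/(-132) = 1/5.
[KNM] = ½·(13·(-123/10−(-12)) + (-31/5)·(-12−(1/2)) + (-14)·(1/2−(-123/10))) = ½·(-39/10 + 155/2 − 896/5) = -264/5, so the L-coordinate is 2/5.
[KLN] = ½·(13·(-19−(-123/10)) + (-8)·(-123/10−(1/2)) + (-31/5)·(1/2−(-19))) = ½·(-871/10 + 512/5 − 1209/10) = -264/5, so the M-coordinate is 2/5.
Check: 1/5 + 2/5 + 2/5 = 1.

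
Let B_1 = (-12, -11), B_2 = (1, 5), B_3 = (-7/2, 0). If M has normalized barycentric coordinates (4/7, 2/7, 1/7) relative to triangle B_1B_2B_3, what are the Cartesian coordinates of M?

M = (4/7)·B_1 + (2/7)·B_2 + (1/7)·B_3.
x-coordinate: (4/7)·(-12) + (2/7)·1 + (1/7)·(-7/2) = -99/14.
y-coordinate: (4/7)·(-11) + (2/7)·5 + (1/7)·0 = -34/7.

(-99/14, -34/7)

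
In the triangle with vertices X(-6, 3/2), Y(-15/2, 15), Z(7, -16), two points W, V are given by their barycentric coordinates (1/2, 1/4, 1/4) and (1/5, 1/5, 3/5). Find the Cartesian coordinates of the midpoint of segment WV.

Barycentric coordinates of the midpoint are the average: (7/20, 9/40, 17/40).
Converting: (7/20)·X + (9/40)·Y + (17/40)·Z = (-13/16, -29/10).

(-13/16, -29/10)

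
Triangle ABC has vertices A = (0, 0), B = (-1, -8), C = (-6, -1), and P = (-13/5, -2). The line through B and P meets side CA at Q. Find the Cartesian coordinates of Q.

(-3, -1/2)

Barycentric coordinates of P with respect to ABC: (2/5, 1/5, 2/5).
On side CA the B-coordinate is zero; dropping P's B-weight 1/5 and renormalizing the remaining 2/5 : 2/5 gives weights 1/2, 1/2 on C, A.
Q = (1/2)·(-6, -1) + (1/2)·(0, 0) = (-3, -1/2).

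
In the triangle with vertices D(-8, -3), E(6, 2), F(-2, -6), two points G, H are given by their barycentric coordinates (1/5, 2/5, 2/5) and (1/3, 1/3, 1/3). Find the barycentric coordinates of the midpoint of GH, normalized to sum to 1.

Since both coordinate triples sum to 1, the midpoint's barycentrics are the componentwise average.
(1/5+1/3)/2 = 4/15; similarly 11/30 and 11/30.

(4/15, 11/30, 11/30)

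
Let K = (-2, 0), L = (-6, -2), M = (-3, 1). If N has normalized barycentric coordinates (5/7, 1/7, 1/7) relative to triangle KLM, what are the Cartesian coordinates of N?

N = (5/7)·K + (1/7)·L + (1/7)·M.
x-coordinate: (5/7)·(-2) + (1/7)·(-6) + (1/7)·(-3) = -19/7.
y-coordinate: (5/7)·0 + (1/7)·(-2) + (1/7)·1 = -1/7.

(-19/7, -1/7)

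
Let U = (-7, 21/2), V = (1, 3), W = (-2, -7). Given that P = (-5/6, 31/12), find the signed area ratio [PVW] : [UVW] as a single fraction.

[UVW] = ½·((-7)·(3−(-7)) + 1·(-7−(21/2)) + (-2)·(21/2−3)) = ½·(-70 − 35/2 − 15) = -205/4.
[PVW] = ½·((-5/6)·(3−(-7)) + 1·(-7−(31/12)) + (-2)·(31/12−3)) = ½·(-25/3 − 115/12 + 5/6) = -205/24, so the ratio is (-205/24)/(-205/4) = 1/6.

1/6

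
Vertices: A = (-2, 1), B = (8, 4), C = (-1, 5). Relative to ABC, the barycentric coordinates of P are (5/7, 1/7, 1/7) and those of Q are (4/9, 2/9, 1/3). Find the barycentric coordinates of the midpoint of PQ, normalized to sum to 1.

(73/126, 23/126, 5/21)

Since both coordinate triples sum to 1, the midpoint's barycentrics are the componentwise average.
(5/7+4/9)/2 = 73/126; similarly 23/126 and 5/21.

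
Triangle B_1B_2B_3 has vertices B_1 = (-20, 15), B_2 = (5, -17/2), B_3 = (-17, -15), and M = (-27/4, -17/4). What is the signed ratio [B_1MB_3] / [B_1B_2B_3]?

1/2

[B_1B_2B_3] = ½·((-20)·(-17/2−(-15)) + 5·(-15−15) + (-17)·(15−(-17/2))) = ½·(-130 − 150 − 799/2) = -1359/4.
[B_1MB_3] = ½·((-20)·(-17/4−(-15)) + (-27/4)·(-15−15) + (-17)·(15−(-17/4))) = ½·(-215 + 405/2 − 1309/4) = -1359/8, so the ratio is (-1359/8)/(-1359/4) = 1/2.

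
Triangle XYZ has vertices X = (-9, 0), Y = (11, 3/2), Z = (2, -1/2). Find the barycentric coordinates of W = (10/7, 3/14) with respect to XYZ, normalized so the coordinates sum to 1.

Signed area of the reference triangle: [XYZ] = ½·((-9)·(3/2−(-1/2)) + 11·(-1/2−0) + 2·(0−(3/2))) = ½·(-18 − 11/2 − 3) = -53/4.
[WYZ] = ½·((10/7)·(3/2−(-1/2)) + 11·(-1/2−(3/14)) + 2·(3/14−(3/2))) = ½·(20/7 − 55/7 − 18/7) = -53/14, so the X-coordinate is (-53/14)/(-53/4) = 2/7.
[XWZ] = ½·((-9)·(3/14−(-1/2)) + (10/7)·(-1/2−0) + 2·(0−(3/14))) = ½·(-45/7 − 5/7 − 3/7) = -53/14, so the Y-coordinate is 2/7.
[XYW] = ½·((-9)·(3/2−(3/14)) + 11·(3/14−0) + (10/7)·(0−(3/2))) = ½·(-81/7 + 33/14 − 15/7) = -159/28, so the Z-coordinate is 3/7.

(2/7, 2/7, 3/7)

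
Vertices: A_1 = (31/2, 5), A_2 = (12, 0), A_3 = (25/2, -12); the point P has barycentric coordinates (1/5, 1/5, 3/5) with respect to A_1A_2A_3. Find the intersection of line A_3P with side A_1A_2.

Line A_3P meets A_1A_2 where the A_3-coordinate vanishes; zeroing P's A_3-weight and renormalizing leaves A_1, A_2-weights 1/5 : 1/5 → (1/2, 1/2).
So Q = (1/2)·A_1 + (1/2)·A_2 = (55/4, 5/2).

(55/4, 5/2)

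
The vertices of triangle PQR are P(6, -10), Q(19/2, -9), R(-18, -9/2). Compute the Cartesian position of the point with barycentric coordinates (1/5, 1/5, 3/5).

(-77/10, -13/2)

S = (1/5)·P + (1/5)·Q + (3/5)·R.
x-coordinate: (1/5)·6 + (1/5)·(19/2) + (3/5)·(-18) = -77/10.
y-coordinate: (1/5)·(-10) + (1/5)·(-9) + (3/5)·(-9/2) = -13/2.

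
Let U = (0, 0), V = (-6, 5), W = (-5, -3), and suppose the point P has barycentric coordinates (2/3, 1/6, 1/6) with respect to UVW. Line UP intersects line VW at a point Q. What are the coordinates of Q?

Line UP meets VW where the U-coordinate vanishes; zeroing P's U-weight and renormalizing leaves V, W-weights 1/6 : 1/6 → (1/2, 1/2).
So Q = (1/2)·V + (1/2)·W = (-11/2, 1).

(-11/2, 1)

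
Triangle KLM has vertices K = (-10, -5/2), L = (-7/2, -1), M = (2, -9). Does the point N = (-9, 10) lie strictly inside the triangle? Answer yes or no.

Barycentric coordinates of N: (-66/241, 626/241, -319/241).
The three coordinates are negative, positive, negative; a point is interior exactly when all three are positive.

no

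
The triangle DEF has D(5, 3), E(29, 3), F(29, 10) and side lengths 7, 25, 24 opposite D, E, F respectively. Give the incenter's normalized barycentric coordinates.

(1/8, 25/56, 3/7)

The incenter has barycentric coordinates proportional to the opposite side lengths: (7 : 25 : 24).
Normalizing by 7+25+24 = 56 gives (1/8, 25/56, 3/7).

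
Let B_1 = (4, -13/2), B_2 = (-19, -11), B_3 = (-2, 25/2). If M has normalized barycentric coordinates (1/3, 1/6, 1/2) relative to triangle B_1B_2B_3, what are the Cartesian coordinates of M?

M = (1/3)·B_1 + (1/6)·B_2 + (1/2)·B_3.
x-coordinate: (1/3)·4 + (1/6)·(-19) + (1/2)·(-2) = -17/6.
y-coordinate: (1/3)·(-13/2) + (1/6)·(-11) + (1/2)·(25/2) = 9/4.

(-17/6, 9/4)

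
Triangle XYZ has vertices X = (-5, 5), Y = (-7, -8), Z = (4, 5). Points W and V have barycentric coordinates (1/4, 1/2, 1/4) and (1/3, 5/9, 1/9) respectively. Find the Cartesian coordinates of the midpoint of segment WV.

(-319/72, -67/36)

Barycentric coordinates of the midpoint are the average: (7/24, 19/36, 13/72).
Converting: (7/24)·X + (19/36)·Y + (13/72)·Z = (-319/72, -67/36).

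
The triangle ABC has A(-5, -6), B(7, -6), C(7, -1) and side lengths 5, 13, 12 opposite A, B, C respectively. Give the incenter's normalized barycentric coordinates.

(1/6, 13/30, 2/5)

The incenter has barycentric coordinates proportional to the opposite side lengths: (5 : 13 : 12).
Normalizing by 5+13+12 = 30 gives (1/6, 13/30, 2/5).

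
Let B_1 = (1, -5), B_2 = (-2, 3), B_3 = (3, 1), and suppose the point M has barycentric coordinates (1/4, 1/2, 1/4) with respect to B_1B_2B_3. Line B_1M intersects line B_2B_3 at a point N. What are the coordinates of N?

(-1/3, 7/3)

Line B_1M meets B_2B_3 where the B_1-coordinate vanishes; zeroing M's B_1-weight and renormalizing leaves B_2, B_3-weights 1/2 : 1/4 → (2/3, 1/3).
So N = (2/3)·B_2 + (1/3)·B_3 = (-1/3, 7/3).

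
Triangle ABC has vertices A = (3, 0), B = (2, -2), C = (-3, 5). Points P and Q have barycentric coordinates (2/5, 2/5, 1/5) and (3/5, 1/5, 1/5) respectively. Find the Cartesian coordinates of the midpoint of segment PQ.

Barycentric coordinates of the midpoint are the average: (1/2, 3/10, 1/5).
Converting: (1/2)·A + (3/10)·B + (1/5)·C = (3/2, 2/5).

(3/2, 2/5)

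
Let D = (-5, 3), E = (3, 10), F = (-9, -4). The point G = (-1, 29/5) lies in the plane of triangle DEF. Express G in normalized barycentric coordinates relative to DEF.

Signed area of the reference triangle: [DEF] = ½·((-5)·(10−(-4)) + 3·(-4−3) + (-9)·(3−10)) = ½·(-70 − 21 + 63) = -14.
[GEF] = ½·((-1)·(10−(-4)) + 3·(-4−(29/5)) + (-9)·(29/5−10)) = ½·(-14 − 147/5 + 189/5) = -14/5, so the D-coordinate is (-14/5)/(-14) = 1/5.
[DGF] = ½·((-5)·(29/5−(-4)) + (-1)·(-4−3) + (-9)·(3−(29/5))) = ½·(-49 + 7 + 126/5) = -42/5, so the E-coordinate is 3/5.
[DEG] = ½·((-5)·(10−(29/5)) + 3·(29/5−3) + (-1)·(3−10)) = ½·(-21 + 42/5 + 7) = -14/5, so the F-coordinate is 1/5.

(1/5, 3/5, 1/5)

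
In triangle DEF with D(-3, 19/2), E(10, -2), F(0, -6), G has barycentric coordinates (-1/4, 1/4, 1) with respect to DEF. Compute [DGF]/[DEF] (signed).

1/4

The signed ratio [DGF]/[DEF] equals the barycentric coordinate of G at vertex E, which is 1/4.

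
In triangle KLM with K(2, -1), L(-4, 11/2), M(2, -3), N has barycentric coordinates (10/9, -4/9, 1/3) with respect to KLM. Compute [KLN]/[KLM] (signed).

The signed ratio [KLN]/[KLM] equals the barycentric coordinate of N at vertex M, which is 1/3.

1/3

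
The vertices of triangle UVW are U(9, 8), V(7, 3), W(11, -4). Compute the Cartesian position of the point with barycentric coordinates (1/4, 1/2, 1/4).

P = (1/4)·U + (1/2)·V + (1/4)·W.
x-coordinate: (1/4)·9 + (1/2)·7 + (1/4)·11 = 17/2.
y-coordinate: (1/4)·8 + (1/2)·3 + (1/4)·(-4) = 5/2.

(17/2, 5/2)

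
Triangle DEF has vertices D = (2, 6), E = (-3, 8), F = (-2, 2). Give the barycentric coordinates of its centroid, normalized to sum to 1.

(1/3, 1/3, 1/3)

The centroid is the average of the vertices, so each weight is 1/3.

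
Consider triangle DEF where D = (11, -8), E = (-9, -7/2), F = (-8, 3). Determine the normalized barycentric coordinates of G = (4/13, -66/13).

Signed area of the reference triangle: [DEF] = ½·(11·(-7/2−3) + (-9)·(3−(-8)) + (-8)·(-8−(-7/2))) = ½·(-143/2 − 99 + 36) = -269/4.
[GEF] = ½·((4/13)·(-7/2−3) + (-9)·(3−(-66/13)) + (-8)·(-66/13−(-7/2))) = ½·(-2 − 945/13 + 164/13) = -807/26, so the D-coordinate is (-807/26)/(-269/4) = 6/13.
[DGF] = ½·(11·(-66/13−3) + (4/13)·(3−(-8)) + (-8)·(-8−(-66/13))) = ½·(-1155/13 + 44/13 + 304/13) = -807/26, so the E-coordinate is 6/13.
[DEG] = ½·(11·(-7/2−(-66/13)) + (-9)·(-66/13−(-8)) + (4/13)·(-8−(-7/2))) = ½·(451/26 − 342/13 − 18/13) = -269/52, so the F-coordinate is 1/13.

(6/13, 6/13, 1/13)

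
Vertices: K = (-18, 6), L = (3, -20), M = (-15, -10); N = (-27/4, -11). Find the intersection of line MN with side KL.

(-4, -34/3)

Barycentric coordinates of N with respect to KLM: (1/4, 1/2, 1/4).
On side KL the M-coordinate is zero; dropping N's M-weight 1/4 and renormalizing the remaining 1/4 : 1/2 gives weights 1/3, 2/3 on K, L.
J = (1/3)·(-18, 6) + (2/3)·(3, -20) = (-4, -34/3).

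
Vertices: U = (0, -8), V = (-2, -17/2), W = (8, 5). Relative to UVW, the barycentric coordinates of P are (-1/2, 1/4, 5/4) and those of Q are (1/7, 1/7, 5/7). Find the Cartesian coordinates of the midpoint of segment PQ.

(209/28, 523/112)

Barycentric coordinates of the midpoint are the average: (-5/28, 11/56, 55/56).
Converting: (-5/28)·U + (11/56)·V + (55/56)·W = (209/28, 523/112).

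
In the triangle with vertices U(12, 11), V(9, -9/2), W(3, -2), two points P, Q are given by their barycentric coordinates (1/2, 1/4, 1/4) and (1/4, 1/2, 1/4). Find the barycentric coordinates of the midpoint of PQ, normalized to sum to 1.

(3/8, 3/8, 1/4)

Since both coordinate triples sum to 1, the midpoint's barycentrics are the componentwise average.
(1/2+1/4)/2 = 3/8; similarly 3/8 and 1/4.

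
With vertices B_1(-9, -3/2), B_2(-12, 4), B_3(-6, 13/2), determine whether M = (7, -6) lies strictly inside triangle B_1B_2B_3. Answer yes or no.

Barycentric coordinates of M: (215/81, -283/81, 149/81).
The three coordinates are positive, negative, positive; a point is interior exactly when all three are positive.

no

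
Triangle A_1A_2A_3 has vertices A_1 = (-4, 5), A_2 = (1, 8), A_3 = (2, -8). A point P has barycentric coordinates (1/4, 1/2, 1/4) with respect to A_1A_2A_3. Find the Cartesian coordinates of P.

(0, 13/4)

P = (1/4)·A_1 + (1/2)·A_2 + (1/4)·A_3.
x-coordinate: (1/4)·(-4) + (1/2)·1 + (1/4)·2 = 0.
y-coordinate: (1/4)·5 + (1/2)·8 + (1/4)·(-8) = 13/4.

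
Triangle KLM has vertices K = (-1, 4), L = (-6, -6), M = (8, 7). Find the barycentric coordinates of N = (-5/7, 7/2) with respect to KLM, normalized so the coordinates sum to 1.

(6/7, 1/14, 1/14)

Signed area of the reference triangle: [KLM] = ½·((-1)·(-6−7) + (-6)·(7−4) + 8·(4−(-6))) = ½·(13 − 18 + 80) = 75/2.
[NLM] = ½·((-5/7)·(-6−7) + (-6)·(7−(7/2)) + 8·(7/2−(-6))) = ½·(65/7 − 21 + 76) = 225/7, so the K-coordinate is (225/7)/(75/2) = 6/7.
[KNM] = ½·((-1)·(7/2−7) + (-5/7)·(7−4) + 8·(4−(7/2))) = ½·(7/2 − 15/7 + 4) = 75/28, so the L-coordinate is 1/14.
[KLN] = ½·((-1)·(-6−(7/2)) + (-6)·(7/2−4) + (-5/7)·(4−(-6))) = ½·(19/2 + 3 − 50/7) = 75/28, so the M-coordinate is 1/14.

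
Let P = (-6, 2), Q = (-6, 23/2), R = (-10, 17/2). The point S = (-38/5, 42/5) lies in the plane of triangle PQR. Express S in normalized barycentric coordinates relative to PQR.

Signed area of the reference triangle: [PQR] = ½·((-6)·(23/2−(17/2)) + (-6)·(17/2−2) + (-10)·(2−(23/2))) = ½·(-18 − 39 + 95) = 19.
[SQR] = ½·((-38/5)·(23/2−(17/2)) + (-6)·(17/2−(42/5)) + (-10)·(42/5−(23/2))) = ½·(-114/5 − 3/5 + 31) = 19/5, so the P-coordinate is (19/5)/19 = 1/5.
[PSR] = ½·((-6)·(42/5−(17/2)) + (-38/5)·(17/2−2) + (-10)·(2−(42/5))) = ½·(3/5 − 247/5 + 64) = 38/5, so the Q-coordinate is 2/5.
[PQS] = ½·((-6)·(23/2−(42/5)) + (-6)·(42/5−2) + (-38/5)·(2−(23/2))) = ½·(-93/5 − 192/5 + 361/5) = 38/5, so the R-coordinate is 2/5.
Check: 1/5 + 2/5 + 2/5 = 1.

(1/5, 2/5, 2/5)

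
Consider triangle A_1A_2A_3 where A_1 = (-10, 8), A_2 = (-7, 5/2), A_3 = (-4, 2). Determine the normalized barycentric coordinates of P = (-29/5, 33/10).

(1/5, 1/5, 3/5)

Signed area of the reference triangle: [A_1A_2A_3] = ½·((-10)·(5/2−2) + (-7)·(2−8) + (-4)·(8−(5/2))) = ½·(-5 + 42 − 22) = 15/2.
[PA_2A_3] = ½·((-29/5)·(5/2−2) + (-7)·(2−(33/10)) + (-4)·(33/10−(5/2))) = ½·(-29/10 + 91/10 − 16/5) = 3/2, so the A_1-coordinate is (3/2)/(15/2) = 1/5.
[A_1PA_3] = ½·((-10)·(33/10−2) + (-29/5)·(2−8) + (-4)·(8−(33/10))) = ½·(-13 + 174/5 − 94/5) = 3/2, so the A_2-coordinate is 1/5.
[A_1A_2P] = ½·((-10)·(5/2−(33/10)) + (-7)·(33/10−8) + (-29/5)·(8−(5/2))) = ½·(8 + 329/10 − 319/10) = 9/2, so the A_3-coordinate is 3/5.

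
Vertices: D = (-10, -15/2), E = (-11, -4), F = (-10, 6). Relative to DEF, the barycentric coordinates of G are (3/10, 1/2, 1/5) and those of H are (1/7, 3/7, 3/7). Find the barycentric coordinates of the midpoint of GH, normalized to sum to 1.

(31/140, 13/28, 11/35)

Since both coordinate triples sum to 1, the midpoint's barycentrics are the componentwise average.
(3/10+1/7)/2 = 31/140; similarly 13/28 and 11/35.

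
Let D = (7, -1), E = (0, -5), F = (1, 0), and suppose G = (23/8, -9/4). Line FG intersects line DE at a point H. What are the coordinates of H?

(7/2, -3)

Barycentric coordinates of G with respect to DEF: (3/8, 3/8, 1/4).
On side DE the F-coordinate is zero; dropping G's F-weight 1/4 and renormalizing the remaining 3/8 : 3/8 gives weights 1/2, 1/2 on D, E.
H = (1/2)·(7, -1) + (1/2)·(0, -5) = (7/2, -3).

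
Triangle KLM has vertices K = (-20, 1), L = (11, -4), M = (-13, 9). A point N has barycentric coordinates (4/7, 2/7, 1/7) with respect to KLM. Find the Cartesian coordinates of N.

(-71/7, 5/7)

N = (4/7)·K + (2/7)·L + (1/7)·M.
x-coordinate: (4/7)·(-20) + (2/7)·11 + (1/7)·(-13) = -71/7.
y-coordinate: (4/7)·1 + (2/7)·(-4) + (1/7)·9 = 5/7.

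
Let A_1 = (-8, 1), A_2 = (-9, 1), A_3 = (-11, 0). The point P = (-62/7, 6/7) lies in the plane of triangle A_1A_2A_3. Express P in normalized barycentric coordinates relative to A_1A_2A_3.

(3/7, 3/7, 1/7)

Signed area of the reference triangle: [A_1A_2A_3] = ½·((-8)·(1−0) + (-9)·(0−1) + (-11)·(1−1)) = ½·(-8 + 9 + 0) = 1/2.
[PA_2A_3] = ½·((-62/7)·(1−0) + (-9)·(0−(6/7)) + (-11)·(6/7−1)) = ½·(-62/7 + 54/7 + 11/7) = 3/14, so the A_1-coordinate is (3/14)/(1/2) = 3/7.
[A_1PA_3] = ½·((-8)·(6/7−0) + (-62/7)·(0−1) + (-11)·(1−(6/7))) = ½·(-48/7 + 62/7 − 11/7) = 3/14, so the A_2-coordinate is 3/7.
[A_1A_2P] = ½·((-8)·(1−(6/7)) + (-9)·(6/7−1) + (-62/7)·(1−1)) = ½·(-8/7 + 9/7 + 0) = 1/14, so the A_3-coordinate is 1/7.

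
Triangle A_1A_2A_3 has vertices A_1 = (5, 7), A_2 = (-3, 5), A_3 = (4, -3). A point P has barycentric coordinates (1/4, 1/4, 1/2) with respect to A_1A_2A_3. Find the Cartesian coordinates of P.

P = (1/4)·A_1 + (1/4)·A_2 + (1/2)·A_3.
x-coordinate: (1/4)·5 + (1/4)·(-3) + (1/2)·4 = 5/2.
y-coordinate: (1/4)·7 + (1/4)·5 + (1/2)·(-3) = 3/2.

(5/2, 3/2)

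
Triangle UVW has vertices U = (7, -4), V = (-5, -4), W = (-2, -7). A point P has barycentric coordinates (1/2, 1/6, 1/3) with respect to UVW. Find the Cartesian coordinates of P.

P = (1/2)·U + (1/6)·V + (1/3)·W.
x-coordinate: (1/2)·7 + (1/6)·(-5) + (1/3)·(-2) = 2.
y-coordinate: (1/2)·(-4) + (1/6)·(-4) + (1/3)·(-7) = -5.

(2, -5)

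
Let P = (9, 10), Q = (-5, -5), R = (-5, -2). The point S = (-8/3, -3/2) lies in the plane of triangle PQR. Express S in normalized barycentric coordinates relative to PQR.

(1/6, 1/2, 1/3)

Signed area of the reference triangle: [PQR] = ½·(9·(-5−(-2)) + (-5)·(-2−10) + (-5)·(10−(-5))) = ½·(-27 + 60 − 75) = -21.
[SQR] = ½·((-8/3)·(-5−(-2)) + (-5)·(-2−(-3/2)) + (-5)·(-3/2−(-5))) = ½·(8 + 5/2 − 35/2) = -7/2, so the P-coordinate is (-7/2)/(-21) = 1/6.
[PSR] = ½·(9·(-3/2−(-2)) + (-8/3)·(-2−10) + (-5)·(10−(-3/2))) = ½·(9/2 + 32 − 115/2) = -21/2, so the Q-coordinate is 1/2.
[PQS] = ½·(9·(-5−(-3/2)) + (-5)·(-3/2−10) + (-8/3)·(10−(-5))) = ½·(-63/2 + 115/2 − 40) = -7, so the R-coordinate is 1/3.
Check: 1/6 + 1/2 + 1/3 = 1.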